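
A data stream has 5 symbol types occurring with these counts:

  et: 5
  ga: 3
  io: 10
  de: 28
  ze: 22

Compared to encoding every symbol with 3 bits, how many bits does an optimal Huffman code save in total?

Fixed-length: 3 bits × 68 symbols = 204 bits.
Huffman merges:
ga(3) + et(5) → 8
8 + io(10) → 18
18 + ze(22) → 40
de(28) + 40 → 68
Huffman total = 8 + 18 + 40 + 68 = 134 bits.
Saving = 204 − 134 = 70 bits.

70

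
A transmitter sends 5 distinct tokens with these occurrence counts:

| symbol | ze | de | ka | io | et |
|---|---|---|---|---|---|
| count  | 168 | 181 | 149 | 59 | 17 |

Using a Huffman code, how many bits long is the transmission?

Merge the two smallest weights repeatedly:
et(17) + io(59) → 76
76 + ka(149) → 225
ze(168) + de(181) → 349
225 + 349 → 574
The encoded length is the sum of every internal node's weight: 76 + 225 + 349 + 574 = 1224 bits.

1224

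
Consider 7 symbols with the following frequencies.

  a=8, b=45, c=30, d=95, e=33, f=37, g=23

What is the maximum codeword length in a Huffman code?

4

Merge the two lowest-weight nodes at each step:
combine a(8), g(23) → 31
combine c(30), 31 → 61
combine e(33), f(37) → 70
combine b(45), 61 → 106
combine 70, d(95) → 165
combine 106, 165 → 271
The rarest symbols sit at the bottom; the longest codeword is 4 bits.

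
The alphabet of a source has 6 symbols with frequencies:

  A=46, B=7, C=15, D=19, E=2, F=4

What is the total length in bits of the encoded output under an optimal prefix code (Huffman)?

Merge the two smallest weights repeatedly:
E(2) + F(4) → 6
6 + B(7) → 13
13 + C(15) → 28
D(19) + 28 → 47
A(46) + 47 → 93
The encoded length is the sum of every internal node's weight: 6 + 13 + 28 + 47 + 93 = 187 bits.

187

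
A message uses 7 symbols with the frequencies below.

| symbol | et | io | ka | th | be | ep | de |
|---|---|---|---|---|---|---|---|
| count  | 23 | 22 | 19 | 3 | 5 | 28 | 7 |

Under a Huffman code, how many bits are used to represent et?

2

Repeatedly merge the two smallest:
th(3) + be(5) → 8
de(7) + 8 → 15
15 + ka(19) → 34
io(22) + et(23) → 45
ep(28) + 34 → 62
45 + 62 → 107
The subtree containing et is merged 2 times, so code length = 2.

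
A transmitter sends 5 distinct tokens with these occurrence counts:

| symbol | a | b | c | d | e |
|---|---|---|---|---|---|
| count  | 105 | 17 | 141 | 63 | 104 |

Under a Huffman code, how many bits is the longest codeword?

3

Merge the two lowest-weight nodes at each step:
merge b(17) and d(63): 80
merge 80 and e(104): 184
merge a(105) and c(141): 246
merge 184 and 246: 430
The first pair merged (b, d) ends up deepest, at depth 3.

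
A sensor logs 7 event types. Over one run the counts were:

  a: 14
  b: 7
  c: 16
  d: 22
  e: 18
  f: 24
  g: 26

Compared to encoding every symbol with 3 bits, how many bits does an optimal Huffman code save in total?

Fixed-length: 3 bits × 127 symbols = 381 bits.
Huffman merges:
b(7) + a(14) → 21
c(16) + e(18) → 34
21 + d(22) → 43
f(24) + g(26) → 50
34 + 43 → 77
50 + 77 → 127
Huffman total = 21 + 34 + 43 + 50 + 77 + 127 = 352 bits.
Saving = 381 − 352 = 29 bits.

29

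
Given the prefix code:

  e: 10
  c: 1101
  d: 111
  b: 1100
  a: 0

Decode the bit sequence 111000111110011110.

daaadbde

Read left to right; each codeword is recognised as soon as it completes (prefix code):
  111→d | 0→a | 0→a | 0→a | 111→d | 1100→b | 111→d | 10→e
Decoded message: daaadbde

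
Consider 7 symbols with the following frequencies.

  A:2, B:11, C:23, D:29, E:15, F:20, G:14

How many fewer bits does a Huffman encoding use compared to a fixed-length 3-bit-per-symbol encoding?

39

Fixed-length: 3 bits × 114 symbols = 342 bits.
Huffman merges:
combine A(2), B(11) → 13
combine 13, G(14) → 27
combine E(15), F(20) → 35
combine C(23), 27 → 50
combine D(29), 35 → 64
combine 50, 64 → 114
Huffman total = 13 + 27 + 35 + 50 + 64 + 114 = 303 bits.
Saving = 342 − 303 = 39 bits.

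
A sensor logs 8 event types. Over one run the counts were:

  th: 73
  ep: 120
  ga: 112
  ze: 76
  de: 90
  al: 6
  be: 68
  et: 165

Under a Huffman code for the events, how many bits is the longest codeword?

Merge the two lowest-weight nodes at each step:
combine al(6), be(68) → 74
combine th(73), 74 → 147
combine ze(76), de(90) → 166
combine ga(112), ep(120) → 232
combine 147, et(165) → 312
combine 166, 232 → 398
combine 312, 398 → 710
Maximum depth reached is 4.

4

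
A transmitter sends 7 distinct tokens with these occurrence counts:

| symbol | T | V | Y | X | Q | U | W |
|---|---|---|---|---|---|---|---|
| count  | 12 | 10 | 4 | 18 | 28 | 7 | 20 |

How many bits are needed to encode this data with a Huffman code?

Merge the two smallest weights repeatedly:
combine Y(4), U(7) → 11
combine V(10), 11 → 21
combine T(12), X(18) → 30
combine W(20), 21 → 41
combine Q(28), 30 → 58
combine 41, 58 → 99
Each symbol's bit-cost is frequency × depth; summing gives 260 bits (equivalently 11 + 21 + 30 + 41 + 58 + 99).

260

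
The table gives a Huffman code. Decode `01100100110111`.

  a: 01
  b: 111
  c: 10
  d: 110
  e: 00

acaedb

Read left to right; each codeword is recognised as soon as it completes (prefix code):
  01→a | 10→c | 01→a | 00→e | 110→d | 111→b
Decoded message: acaedb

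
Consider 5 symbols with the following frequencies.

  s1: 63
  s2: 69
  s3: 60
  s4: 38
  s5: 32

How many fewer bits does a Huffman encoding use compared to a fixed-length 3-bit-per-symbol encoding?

Fixed-length: 3 bits × 262 symbols = 786 bits.
Huffman merges:
s5(32) + s4(38) → 70
s3(60) + s1(63) → 123
s2(69) + 70 → 139
123 + 139 → 262
Huffman total = 70 + 123 + 139 + 262 = 594 bits.
Saving = 786 − 594 = 192 bits.

192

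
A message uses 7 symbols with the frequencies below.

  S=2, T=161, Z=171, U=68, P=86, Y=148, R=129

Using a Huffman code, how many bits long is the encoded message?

Merge the two smallest weights repeatedly:
S(2) + U(68) → 70
70 + P(86) → 156
R(129) + Y(148) → 277
156 + T(161) → 317
Z(171) + 277 → 448
317 + 448 → 765
Total encoded bits = sum of merged weights = 70 + 156 + 277 + 317 + 448 + 765 = 2033.

2033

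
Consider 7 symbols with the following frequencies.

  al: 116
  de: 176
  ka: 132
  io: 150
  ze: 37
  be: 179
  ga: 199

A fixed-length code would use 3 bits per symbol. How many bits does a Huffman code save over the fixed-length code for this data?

Fixed-length: 3 bits × 989 symbols = 2967 bits.
Huffman merges:
merge ze(37) and al(116): 153
merge ka(132) and io(150): 282
merge 153 and de(176): 329
merge be(179) and ga(199): 378
merge 282 and 329: 611
merge 378 and 611: 989
Huffman total = 153 + 282 + 329 + 378 + 611 + 989 = 2742 bits.
Saving = 2967 − 2742 = 225 bits.

225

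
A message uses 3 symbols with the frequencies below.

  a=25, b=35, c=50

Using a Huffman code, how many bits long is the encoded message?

170

Merge the two smallest weights repeatedly:
combine a(25), b(35) → 60
combine c(50), 60 → 110
Total encoded bits = sum of merged weights = 60 + 110 = 170.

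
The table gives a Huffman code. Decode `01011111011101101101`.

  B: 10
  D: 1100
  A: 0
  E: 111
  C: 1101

ABECCBC

Read left to right; each codeword is recognised as soon as it completes (prefix code):
  0→A | 10→B | 111→E | 1101→C | 1101→C | 10→B | 1101→C
Decoded message: ABECCBC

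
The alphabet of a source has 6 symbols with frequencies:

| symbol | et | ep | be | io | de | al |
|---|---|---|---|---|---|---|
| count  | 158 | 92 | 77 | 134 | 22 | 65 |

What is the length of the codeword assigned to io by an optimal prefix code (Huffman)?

2

Build the tree from the bottom:
de(22) + al(65) → 87
be(77) + 87 → 164
ep(92) + io(134) → 226
et(158) + 164 → 322
226 + 322 → 548
The subtree containing io is merged 2 times, so code length = 2.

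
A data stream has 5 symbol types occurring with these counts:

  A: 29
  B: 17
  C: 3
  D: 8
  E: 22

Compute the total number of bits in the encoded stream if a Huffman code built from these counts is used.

Build the Huffman tree bottom-up:
combine C(3), D(8) → 11
combine 11, B(17) → 28
combine E(22), 28 → 50
combine A(29), 50 → 79
Total encoded bits = sum of merged weights = 11 + 28 + 50 + 79 = 168.

168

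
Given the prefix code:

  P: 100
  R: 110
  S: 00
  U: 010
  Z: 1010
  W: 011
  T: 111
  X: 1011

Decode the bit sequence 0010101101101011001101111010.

Read left to right; each codeword is recognised as soon as it completes (prefix code):
  00→S | 1010→Z | 110→R | 110→R | 1011→X | 00→S | 110→R | 111→T | 1010→Z
Decoded message: SZRRXSRTZ

SZRRXSRTZ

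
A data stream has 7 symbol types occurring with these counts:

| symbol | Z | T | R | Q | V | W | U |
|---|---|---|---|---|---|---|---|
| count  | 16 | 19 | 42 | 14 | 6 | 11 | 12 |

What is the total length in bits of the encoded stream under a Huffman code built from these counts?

Merge the two smallest weights repeatedly:
merge V(6) and W(11): 17
merge U(12) and Q(14): 26
merge Z(16) and 17: 33
merge T(19) and 26: 45
merge 33 and R(42): 75
merge 45 and 75: 120
Each symbol's bit-cost is frequency × depth; summing gives 316 bits (equivalently 17 + 26 + 33 + 45 + 75 + 120).

316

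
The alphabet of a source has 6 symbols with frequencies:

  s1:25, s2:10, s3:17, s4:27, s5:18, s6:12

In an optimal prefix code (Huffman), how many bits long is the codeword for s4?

Huffman merges, smallest pair first:
merge s2(10) and s6(12): 22
merge s3(17) and s5(18): 35
merge 22 and s1(25): 47
merge s4(27) and 35: 62
merge 47 and 62: 109
The subtree containing s4 is merged 2 times, so code length = 2.

2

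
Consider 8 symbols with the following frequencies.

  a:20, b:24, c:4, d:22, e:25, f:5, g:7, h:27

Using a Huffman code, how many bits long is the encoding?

375

Merge the two smallest weights repeatedly:
c(4) + f(5) → 9
g(7) + 9 → 16
16 + a(20) → 36
d(22) + b(24) → 46
e(25) + h(27) → 52
36 + 46 → 82
52 + 82 → 134
Total encoded bits = sum of merged weights = 9 + 16 + 36 + 46 + 52 + 82 + 134 = 375.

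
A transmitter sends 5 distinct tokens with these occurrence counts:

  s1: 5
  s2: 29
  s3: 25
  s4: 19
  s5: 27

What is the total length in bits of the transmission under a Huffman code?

234

Greedily combine the two least-frequent nodes:
merge s1(5) and s4(19): 24
merge 24 and s3(25): 49
merge s5(27) and s2(29): 56
merge 49 and 56: 105
Each symbol's bit-cost is frequency × depth; summing gives 234 bits (equivalently 24 + 49 + 56 + 105).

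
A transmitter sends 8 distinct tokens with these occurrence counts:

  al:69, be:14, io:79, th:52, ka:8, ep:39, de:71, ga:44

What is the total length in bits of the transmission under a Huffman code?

1061

Greedily combine the two least-frequent nodes:
ka(8) + be(14) → 22
22 + ep(39) → 61
ga(44) + th(52) → 96
61 + al(69) → 130
de(71) + io(79) → 150
96 + 130 → 226
150 + 226 → 376
Total encoded bits = sum of merged weights = 22 + 61 + 96 + 130 + 150 + 226 + 376 = 1061.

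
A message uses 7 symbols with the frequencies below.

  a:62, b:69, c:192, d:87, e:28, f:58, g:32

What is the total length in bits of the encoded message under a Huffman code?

1365

Merge the two smallest weights repeatedly:
e(28) + g(32) → 60
f(58) + 60 → 118
a(62) + b(69) → 131
d(87) + 118 → 205
131 + c(192) → 323
205 + 323 → 528
Total encoded bits = sum of merged weights = 60 + 118 + 131 + 205 + 323 + 528 = 1365.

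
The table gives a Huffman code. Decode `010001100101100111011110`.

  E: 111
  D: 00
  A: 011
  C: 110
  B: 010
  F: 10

Read left to right; each codeword is recognised as soon as it completes (prefix code):
  010→B | 00→D | 110→C | 010→B | 110→C | 011→A | 10→F | 111→E | 10→F
Decoded message: BDCBCAFEF

BDCBCAFEF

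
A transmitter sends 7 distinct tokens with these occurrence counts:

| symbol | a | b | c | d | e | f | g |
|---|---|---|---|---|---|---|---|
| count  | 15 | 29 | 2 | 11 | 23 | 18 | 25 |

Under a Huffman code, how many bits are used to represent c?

Build the tree from the bottom:
combine c(2), d(11) → 13
combine 13, a(15) → 28
combine f(18), e(23) → 41
combine g(25), 28 → 53
combine b(29), 41 → 70
combine 53, 70 → 123
c's leaf is at depth 4, giving a 4-bit codeword.

4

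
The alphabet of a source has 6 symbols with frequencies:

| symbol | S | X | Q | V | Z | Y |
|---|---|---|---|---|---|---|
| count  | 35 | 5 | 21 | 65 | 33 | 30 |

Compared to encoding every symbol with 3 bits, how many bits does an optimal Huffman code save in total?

107

Fixed-length: 3 bits × 189 symbols = 567 bits.
Huffman merges:
X(5) + Q(21) → 26
26 + Y(30) → 56
Z(33) + S(35) → 68
56 + V(65) → 121
68 + 121 → 189
Huffman total = 26 + 56 + 68 + 121 + 189 = 460 bits.
Saving = 567 − 460 = 107 bits.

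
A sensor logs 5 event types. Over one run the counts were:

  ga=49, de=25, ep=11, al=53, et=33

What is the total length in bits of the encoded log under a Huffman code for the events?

378

Greedily combine the two least-frequent nodes:
ep(11) + de(25) → 36
et(33) + 36 → 69
ga(49) + al(53) → 102
69 + 102 → 171
Each symbol's bit-cost is frequency × depth; summing gives 378 bits (equivalently 36 + 69 + 102 + 171).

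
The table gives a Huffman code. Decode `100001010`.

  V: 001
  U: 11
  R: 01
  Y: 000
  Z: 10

Read left to right; each codeword is recognised as soon as it completes (prefix code):
  10→Z | 000→Y | 10→Z | 10→Z
Decoded message: ZYZZ

ZYZZ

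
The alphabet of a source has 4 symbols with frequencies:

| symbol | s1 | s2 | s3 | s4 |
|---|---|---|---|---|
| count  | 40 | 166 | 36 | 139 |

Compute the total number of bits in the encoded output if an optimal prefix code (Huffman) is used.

Merge the two smallest weights repeatedly:
s3(36) + s1(40) → 76
76 + s4(139) → 215
s2(166) + 215 → 381
Total encoded bits = sum of merged weights = 76 + 215 + 381 = 672.

672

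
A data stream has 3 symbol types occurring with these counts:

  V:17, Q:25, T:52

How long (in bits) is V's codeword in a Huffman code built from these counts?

2

Huffman merges, smallest pair first:
V(17) + Q(25) → 42
42 + T(52) → 94
The subtree containing V is merged 2 times, so code length = 2.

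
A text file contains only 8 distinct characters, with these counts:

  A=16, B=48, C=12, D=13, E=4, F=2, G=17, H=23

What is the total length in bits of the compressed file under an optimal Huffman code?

Merge the two smallest weights repeatedly:
F(2) + E(4) → 6
6 + C(12) → 18
D(13) + A(16) → 29
G(17) + 18 → 35
H(23) + 29 → 52
35 + B(48) → 83
52 + 83 → 135
Each symbol's bit-cost is frequency × depth; summing gives 358 bits (equivalently 6 + 18 + 29 + 35 + 52 + 83 + 135).

358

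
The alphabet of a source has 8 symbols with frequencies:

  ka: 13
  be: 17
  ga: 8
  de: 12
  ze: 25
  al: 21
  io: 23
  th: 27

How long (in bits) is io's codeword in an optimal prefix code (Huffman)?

3

Repeatedly merge the two smallest:
combine ga(8), de(12) → 20
combine ka(13), be(17) → 30
combine 20, al(21) → 41
combine io(23), ze(25) → 48
combine th(27), 30 → 57
combine 41, 48 → 89
combine 57, 89 → 146
io sits 3 levels below the root, so its codeword is 3 bits.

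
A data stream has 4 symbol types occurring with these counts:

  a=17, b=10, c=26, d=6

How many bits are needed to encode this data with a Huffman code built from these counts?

108

Greedily combine the two least-frequent nodes:
d(6) + b(10) → 16
16 + a(17) → 33
c(26) + 33 → 59
Total encoded bits = sum of merged weights = 16 + 33 + 59 = 108.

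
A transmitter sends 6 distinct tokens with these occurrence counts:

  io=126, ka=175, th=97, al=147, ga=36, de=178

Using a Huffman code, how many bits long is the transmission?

Merge the two smallest weights repeatedly:
ga(36) + th(97) → 133
io(126) + 133 → 259
al(147) + ka(175) → 322
de(178) + 259 → 437
322 + 437 → 759
Total encoded bits = sum of merged weights = 133 + 259 + 322 + 437 + 759 = 1910.

1910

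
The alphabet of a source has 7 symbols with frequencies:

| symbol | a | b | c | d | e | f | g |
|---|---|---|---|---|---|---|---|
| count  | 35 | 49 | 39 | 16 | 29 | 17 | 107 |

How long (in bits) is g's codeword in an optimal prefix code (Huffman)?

2

Huffman merges, smallest pair first:
d(16) + f(17) → 33
e(29) + 33 → 62
a(35) + c(39) → 74
b(49) + 62 → 111
74 + g(107) → 181
111 + 181 → 292
g sits 2 levels below the root, so its codeword is 2 bits.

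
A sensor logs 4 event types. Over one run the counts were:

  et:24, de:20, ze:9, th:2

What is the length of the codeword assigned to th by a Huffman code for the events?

3

Repeatedly merge the two smallest:
combine th(2), ze(9) → 11
combine 11, de(20) → 31
combine et(24), 31 → 55
The subtree containing th is merged 3 times, so code length = 3.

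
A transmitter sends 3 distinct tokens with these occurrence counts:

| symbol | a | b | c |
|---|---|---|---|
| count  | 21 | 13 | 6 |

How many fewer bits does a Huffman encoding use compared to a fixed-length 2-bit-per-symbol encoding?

Fixed-length: 2 bits × 40 symbols = 80 bits.
Huffman merges:
c(6) + b(13) → 19
19 + a(21) → 40
Huffman total = 19 + 40 = 59 bits.
Saving = 80 − 59 = 21 bits.

21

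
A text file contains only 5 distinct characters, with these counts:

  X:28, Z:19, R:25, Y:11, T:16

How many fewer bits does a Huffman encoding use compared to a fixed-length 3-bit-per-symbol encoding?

72

Fixed-length: 3 bits × 99 symbols = 297 bits.
Huffman merges:
merge Y(11) and T(16): 27
merge Z(19) and R(25): 44
merge 27 and X(28): 55
merge 44 and 55: 99
Huffman total = 27 + 44 + 55 + 99 = 225 bits.
Saving = 297 − 225 = 72 bits.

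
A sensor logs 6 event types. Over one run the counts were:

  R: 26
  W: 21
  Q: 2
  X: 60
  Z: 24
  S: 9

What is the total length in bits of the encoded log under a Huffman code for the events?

317

Build the Huffman tree bottom-up:
combine Q(2), S(9) → 11
combine 11, W(21) → 32
combine Z(24), R(26) → 50
combine 32, 50 → 82
combine X(60), 82 → 142
The encoded length is the sum of every internal node's weight: 11 + 32 + 50 + 82 + 142 = 317 bits.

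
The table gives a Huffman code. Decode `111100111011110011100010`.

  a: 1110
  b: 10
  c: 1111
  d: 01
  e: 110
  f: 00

Read left to right; each codeword is recognised as soon as it completes (prefix code):
  1111→c | 00→f | 1110→a | 1111→c | 00→f | 1110→a | 00→f | 10→b
Decoded message: cfacfafb

cfacfafb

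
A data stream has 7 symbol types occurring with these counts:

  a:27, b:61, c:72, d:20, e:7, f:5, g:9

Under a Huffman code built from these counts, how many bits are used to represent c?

1

Build the tree from the bottom:
f(5) + e(7) → 12
g(9) + 12 → 21
d(20) + 21 → 41
a(27) + 41 → 68
b(61) + 68 → 129
c(72) + 129 → 201
c is a child of the root — depth 1, so its codeword is a single bit.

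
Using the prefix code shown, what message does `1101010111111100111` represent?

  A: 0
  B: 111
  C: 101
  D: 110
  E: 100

DCABBEB

Read left to right; each codeword is recognised as soon as it completes (prefix code):
  110→D | 101→C | 0→A | 111→B | 111→B | 100→E | 111→B
Decoded message: DCABBEB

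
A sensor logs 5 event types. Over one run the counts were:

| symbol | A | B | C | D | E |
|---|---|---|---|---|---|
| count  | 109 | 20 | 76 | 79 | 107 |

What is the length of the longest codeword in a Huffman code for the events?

Merge the two lowest-weight nodes at each step:
B(20) + C(76) → 96
D(79) + 96 → 175
E(107) + A(109) → 216
175 + 216 → 391
Maximum depth reached is 3.

3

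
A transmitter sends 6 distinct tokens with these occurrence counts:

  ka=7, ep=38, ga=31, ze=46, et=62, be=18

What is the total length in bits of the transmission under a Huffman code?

485

Merge the two smallest weights repeatedly:
combine ka(7), be(18) → 25
combine 25, ga(31) → 56
combine ep(38), ze(46) → 84
combine 56, et(62) → 118
combine 84, 118 → 202
Each symbol's bit-cost is frequency × depth; summing gives 485 bits (equivalently 25 + 56 + 84 + 118 + 202).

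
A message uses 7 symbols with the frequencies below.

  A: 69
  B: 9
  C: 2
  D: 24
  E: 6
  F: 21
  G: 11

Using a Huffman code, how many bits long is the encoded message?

313

Build the Huffman tree bottom-up:
merge C(2) and E(6): 8
merge 8 and B(9): 17
merge G(11) and 17: 28
merge F(21) and D(24): 45
merge 28 and 45: 73
merge A(69) and 73: 142
Total encoded bits = sum of merged weights = 8 + 17 + 28 + 45 + 73 + 142 = 313.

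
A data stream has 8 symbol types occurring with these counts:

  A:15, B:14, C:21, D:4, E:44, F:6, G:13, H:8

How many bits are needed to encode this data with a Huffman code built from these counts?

Build the Huffman tree bottom-up:
merge D(4) and F(6): 10
merge H(8) and 10: 18
merge G(13) and B(14): 27
merge A(15) and 18: 33
merge C(21) and 27: 48
merge 33 and E(44): 77
merge 48 and 77: 125
The encoded length is the sum of every internal node's weight: 10 + 18 + 27 + 33 + 48 + 77 + 125 = 338 bits.

338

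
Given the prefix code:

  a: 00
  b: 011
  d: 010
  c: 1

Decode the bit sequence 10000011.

Read left to right; each codeword is recognised as soon as it completes (prefix code):
  1→c | 00→a | 00→a | 011→b
Decoded message: caab

caab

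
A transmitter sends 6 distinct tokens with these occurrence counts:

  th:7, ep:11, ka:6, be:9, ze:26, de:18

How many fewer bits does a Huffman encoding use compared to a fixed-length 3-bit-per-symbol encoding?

Fixed-length: 3 bits × 77 symbols = 231 bits.
Huffman merges:
combine ka(6), th(7) → 13
combine be(9), ep(11) → 20
combine 13, de(18) → 31
combine 20, ze(26) → 46
combine 31, 46 → 77
Huffman total = 13 + 20 + 31 + 46 + 77 = 187 bits.
Saving = 231 − 187 = 44 bits.

44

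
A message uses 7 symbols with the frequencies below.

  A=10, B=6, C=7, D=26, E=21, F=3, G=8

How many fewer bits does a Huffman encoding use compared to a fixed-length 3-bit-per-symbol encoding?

38

Fixed-length: 3 bits × 81 symbols = 243 bits.
Huffman merges:
combine F(3), B(6) → 9
combine C(7), G(8) → 15
combine 9, A(10) → 19
combine 15, 19 → 34
combine E(21), D(26) → 47
combine 34, 47 → 81
Huffman total = 9 + 15 + 19 + 34 + 47 + 81 = 205 bits.
Saving = 243 − 205 = 38 bits.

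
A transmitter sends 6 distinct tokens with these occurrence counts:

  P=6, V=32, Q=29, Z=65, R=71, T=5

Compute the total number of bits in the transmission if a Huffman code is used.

Greedily combine the two least-frequent nodes:
T(5) + P(6) → 11
11 + Q(29) → 40
V(32) + 40 → 72
Z(65) + R(71) → 136
72 + 136 → 208
The encoded length is the sum of every internal node's weight: 11 + 40 + 72 + 136 + 208 = 467 bits.

467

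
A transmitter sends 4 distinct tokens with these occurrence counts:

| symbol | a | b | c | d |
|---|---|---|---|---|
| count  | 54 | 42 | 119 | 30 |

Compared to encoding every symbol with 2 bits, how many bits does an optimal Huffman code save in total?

47

Fixed-length: 2 bits × 245 symbols = 490 bits.
Huffman merges:
d(30) + b(42) → 72
a(54) + 72 → 126
c(119) + 126 → 245
Huffman total = 72 + 126 + 245 = 443 bits.
Saving = 490 − 443 = 47 bits.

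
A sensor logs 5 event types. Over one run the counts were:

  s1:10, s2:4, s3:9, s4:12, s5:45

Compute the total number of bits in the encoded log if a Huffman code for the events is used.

150

Build the Huffman tree bottom-up:
s2(4) + s3(9) → 13
s1(10) + s4(12) → 22
13 + 22 → 35
35 + s5(45) → 80
Total encoded bits = sum of merged weights = 13 + 22 + 35 + 80 = 150.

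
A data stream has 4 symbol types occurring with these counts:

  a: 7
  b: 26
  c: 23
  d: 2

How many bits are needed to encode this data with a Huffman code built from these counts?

Merge the two smallest weights repeatedly:
merge d(2) and a(7): 9
merge 9 and c(23): 32
merge b(26) and 32: 58
Each symbol's bit-cost is frequency × depth; summing gives 99 bits (equivalently 9 + 32 + 58).

99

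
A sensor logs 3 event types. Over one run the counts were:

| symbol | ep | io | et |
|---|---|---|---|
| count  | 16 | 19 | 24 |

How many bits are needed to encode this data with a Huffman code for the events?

94

Build the Huffman tree bottom-up:
merge ep(16) and io(19): 35
merge et(24) and 35: 59
The encoded length is the sum of every internal node's weight: 35 + 59 = 94 bits.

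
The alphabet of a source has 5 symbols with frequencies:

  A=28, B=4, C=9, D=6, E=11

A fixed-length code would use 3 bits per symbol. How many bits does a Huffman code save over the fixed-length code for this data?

57

Fixed-length: 3 bits × 58 symbols = 174 bits.
Huffman merges:
merge B(4) and D(6): 10
merge C(9) and 10: 19
merge E(11) and 19: 30
merge A(28) and 30: 58
Huffman total = 10 + 19 + 30 + 58 = 117 bits.
Saving = 174 − 117 = 57 bits.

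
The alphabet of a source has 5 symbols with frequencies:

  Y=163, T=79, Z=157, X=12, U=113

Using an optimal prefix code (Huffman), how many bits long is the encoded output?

Greedily combine the two least-frequent nodes:
X(12) + T(79) → 91
91 + U(113) → 204
Z(157) + Y(163) → 320
204 + 320 → 524
The encoded length is the sum of every internal node's weight: 91 + 204 + 320 + 524 = 1139 bits.

1139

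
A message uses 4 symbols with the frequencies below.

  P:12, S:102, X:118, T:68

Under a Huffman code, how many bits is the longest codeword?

Merge the two lowest-weight nodes at each step:
P(12) + T(68) → 80
80 + S(102) → 182
X(118) + 182 → 300
Maximum depth reached is 3.

3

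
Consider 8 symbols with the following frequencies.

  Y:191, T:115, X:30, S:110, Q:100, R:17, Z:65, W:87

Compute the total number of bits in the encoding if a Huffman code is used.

Merge the two smallest weights repeatedly:
combine R(17), X(30) → 47
combine 47, Z(65) → 112
combine W(87), Q(100) → 187
combine S(110), 112 → 222
combine T(115), 187 → 302
combine Y(191), 222 → 413
combine 302, 413 → 715
Total encoded bits = sum of merged weights = 47 + 112 + 187 + 222 + 302 + 413 + 715 = 1998.

1998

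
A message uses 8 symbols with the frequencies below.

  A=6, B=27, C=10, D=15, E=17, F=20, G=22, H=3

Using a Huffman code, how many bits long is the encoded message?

Build the Huffman tree bottom-up:
H(3) + A(6) → 9
9 + C(10) → 19
D(15) + E(17) → 32
19 + F(20) → 39
G(22) + B(27) → 49
32 + 39 → 71
49 + 71 → 120
Total encoded bits = sum of merged weights = 9 + 19 + 32 + 39 + 49 + 71 + 120 = 339.

339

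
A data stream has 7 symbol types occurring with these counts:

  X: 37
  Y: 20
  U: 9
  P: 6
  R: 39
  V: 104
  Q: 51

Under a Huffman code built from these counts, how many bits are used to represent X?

Huffman merges, smallest pair first:
P(6) + U(9) → 15
15 + Y(20) → 35
35 + X(37) → 72
R(39) + Q(51) → 90
72 + 90 → 162
V(104) + 162 → 266
X sits 3 levels below the root, so its codeword is 3 bits.

3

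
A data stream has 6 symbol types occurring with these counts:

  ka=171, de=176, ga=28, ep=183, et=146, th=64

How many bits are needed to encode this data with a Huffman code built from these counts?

1866

Greedily combine the two least-frequent nodes:
ga(28) + th(64) → 92
92 + et(146) → 238
ka(171) + de(176) → 347
ep(183) + 238 → 421
347 + 421 → 768
Each symbol's bit-cost is frequency × depth; summing gives 1866 bits (equivalently 92 + 238 + 347 + 421 + 768).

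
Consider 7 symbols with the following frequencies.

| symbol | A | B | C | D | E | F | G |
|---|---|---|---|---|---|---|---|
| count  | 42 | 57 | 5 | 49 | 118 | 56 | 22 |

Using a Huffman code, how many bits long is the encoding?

Build the Huffman tree bottom-up:
combine C(5), G(22) → 27
combine 27, A(42) → 69
combine D(49), F(56) → 105
combine B(57), 69 → 126
combine 105, E(118) → 223
combine 126, 223 → 349
The encoded length is the sum of every internal node's weight: 27 + 69 + 105 + 126 + 223 + 349 = 899 bits.

899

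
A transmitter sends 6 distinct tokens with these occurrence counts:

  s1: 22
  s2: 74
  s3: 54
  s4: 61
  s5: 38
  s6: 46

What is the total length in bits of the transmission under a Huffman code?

750

Merge the two smallest weights repeatedly:
combine s1(22), s5(38) → 60
combine s6(46), s3(54) → 100
combine 60, s4(61) → 121
combine s2(74), 100 → 174
combine 121, 174 → 295
Each symbol's bit-cost is frequency × depth; summing gives 750 bits (equivalently 60 + 100 + 121 + 174 + 295).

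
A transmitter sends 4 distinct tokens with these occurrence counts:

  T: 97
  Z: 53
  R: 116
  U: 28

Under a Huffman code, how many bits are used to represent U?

Build the tree from the bottom:
U(28) + Z(53) → 81
81 + T(97) → 178
R(116) + 178 → 294
U's leaf is at depth 3, giving a 3-bit codeword.

3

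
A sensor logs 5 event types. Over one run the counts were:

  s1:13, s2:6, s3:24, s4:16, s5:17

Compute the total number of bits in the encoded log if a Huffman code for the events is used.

171

Build the Huffman tree bottom-up:
merge s2(6) and s1(13): 19
merge s4(16) and s5(17): 33
merge 19 and s3(24): 43
merge 33 and 43: 76
Each symbol's bit-cost is frequency × depth; summing gives 171 bits (equivalently 19 + 33 + 43 + 76).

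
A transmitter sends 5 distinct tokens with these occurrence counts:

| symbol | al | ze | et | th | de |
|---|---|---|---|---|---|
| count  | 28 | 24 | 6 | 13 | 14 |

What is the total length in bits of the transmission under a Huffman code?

Greedily combine the two least-frequent nodes:
et(6) + th(13) → 19
de(14) + 19 → 33
ze(24) + al(28) → 52
33 + 52 → 85
Total encoded bits = sum of merged weights = 19 + 33 + 52 + 85 = 189.

189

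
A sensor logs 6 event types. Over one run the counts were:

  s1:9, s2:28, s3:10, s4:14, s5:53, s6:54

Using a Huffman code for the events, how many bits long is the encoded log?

388

Merge the two smallest weights repeatedly:
merge s1(9) and s3(10): 19
merge s4(14) and 19: 33
merge s2(28) and 33: 61
merge s5(53) and s6(54): 107
merge 61 and 107: 168
Total encoded bits = sum of merged weights = 19 + 33 + 61 + 107 + 168 = 388.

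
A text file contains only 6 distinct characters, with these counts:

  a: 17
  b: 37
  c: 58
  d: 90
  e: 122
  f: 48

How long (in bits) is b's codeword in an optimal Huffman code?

4

Build the tree from the bottom:
a(17) + b(37) → 54
f(48) + 54 → 102
c(58) + d(90) → 148
102 + e(122) → 224
148 + 224 → 372
b sits 4 levels below the root, so its codeword is 4 bits.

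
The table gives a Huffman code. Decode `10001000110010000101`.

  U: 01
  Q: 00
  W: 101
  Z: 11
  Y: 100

Read left to right; each codeword is recognised as soon as it completes (prefix code):
  100→Y | 01→U | 00→Q | 01→U | 100→Y | 100→Y | 00→Q | 101→W
Decoded message: YUQUYYQW

YUQUYYQW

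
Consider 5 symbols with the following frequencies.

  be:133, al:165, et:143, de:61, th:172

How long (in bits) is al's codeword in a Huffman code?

Repeatedly merge the two smallest:
combine de(61), be(133) → 194
combine et(143), al(165) → 308
combine th(172), 194 → 366
combine 308, 366 → 674
al's leaf is at depth 2, giving a 2-bit codeword.

2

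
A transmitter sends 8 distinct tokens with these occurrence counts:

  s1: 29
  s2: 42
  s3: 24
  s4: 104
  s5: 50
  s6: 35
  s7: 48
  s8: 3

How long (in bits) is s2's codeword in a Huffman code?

3

Repeatedly merge the two smallest:
s8(3) + s3(24) → 27
27 + s1(29) → 56
s6(35) + s2(42) → 77
s7(48) + s5(50) → 98
56 + 77 → 133
98 + s4(104) → 202
133 + 202 → 335
s2's leaf is at depth 3, giving a 3-bit codeword.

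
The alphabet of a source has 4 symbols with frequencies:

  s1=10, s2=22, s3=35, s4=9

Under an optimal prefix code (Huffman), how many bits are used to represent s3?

1

Repeatedly merge the two smallest:
combine s4(9), s1(10) → 19
combine 19, s2(22) → 41
combine s3(35), 41 → 76
s3 is a child of the root — depth 1, so its codeword is a single bit.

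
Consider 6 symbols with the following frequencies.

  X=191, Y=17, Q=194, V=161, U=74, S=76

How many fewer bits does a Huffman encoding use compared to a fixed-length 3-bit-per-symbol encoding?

455

Fixed-length: 3 bits × 713 symbols = 2139 bits.
Huffman merges:
Y(17) + U(74) → 91
S(76) + 91 → 167
V(161) + 167 → 328
X(191) + Q(194) → 385
328 + 385 → 713
Huffman total = 91 + 167 + 328 + 385 + 713 = 1684 bits.
Saving = 2139 − 1684 = 455 bits.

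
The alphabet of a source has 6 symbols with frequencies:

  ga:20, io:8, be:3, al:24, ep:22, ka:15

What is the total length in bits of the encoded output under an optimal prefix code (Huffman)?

221

Merge the two smallest weights repeatedly:
combine be(3), io(8) → 11
combine 11, ka(15) → 26
combine ga(20), ep(22) → 42
combine al(24), 26 → 50
combine 42, 50 → 92
Total encoded bits = sum of merged weights = 11 + 26 + 42 + 50 + 92 = 221.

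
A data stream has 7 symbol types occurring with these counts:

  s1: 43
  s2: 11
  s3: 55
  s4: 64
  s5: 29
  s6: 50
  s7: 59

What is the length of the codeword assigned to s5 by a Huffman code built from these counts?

Huffman merges, smallest pair first:
merge s2(11) and s5(29): 40
merge 40 and s1(43): 83
merge s6(50) and s3(55): 105
merge s7(59) and s4(64): 123
merge 83 and 105: 188
merge 123 and 188: 311
s5 sits 4 levels below the root, so its codeword is 4 bits.

4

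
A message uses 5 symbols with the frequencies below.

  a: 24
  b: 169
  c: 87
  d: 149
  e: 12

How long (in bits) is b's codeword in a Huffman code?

1

Build the tree from the bottom:
e(12) + a(24) → 36
36 + c(87) → 123
123 + d(149) → 272
b(169) + 272 → 441
b is a child of the root — depth 1, so its codeword is a single bit.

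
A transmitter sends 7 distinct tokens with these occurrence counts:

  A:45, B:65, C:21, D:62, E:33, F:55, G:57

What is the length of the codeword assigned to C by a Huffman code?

4

Build the tree from the bottom:
merge C(21) and E(33): 54
merge A(45) and 54: 99
merge F(55) and G(57): 112
merge D(62) and B(65): 127
merge 99 and 112: 211
merge 127 and 211: 338
C sits 4 levels below the root, so its codeword is 4 bits.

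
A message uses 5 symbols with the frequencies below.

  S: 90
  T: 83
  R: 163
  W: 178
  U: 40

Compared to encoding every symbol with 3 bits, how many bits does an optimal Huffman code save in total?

Fixed-length: 3 bits × 554 symbols = 1662 bits.
Huffman merges:
combine U(40), T(83) → 123
combine S(90), 123 → 213
combine R(163), W(178) → 341
combine 213, 341 → 554
Huffman total = 123 + 213 + 341 + 554 = 1231 bits.
Saving = 1662 − 1231 = 431 bits.

431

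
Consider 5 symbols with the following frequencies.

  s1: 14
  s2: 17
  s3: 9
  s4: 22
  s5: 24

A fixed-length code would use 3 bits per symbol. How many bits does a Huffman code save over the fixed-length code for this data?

63

Fixed-length: 3 bits × 86 symbols = 258 bits.
Huffman merges:
merge s3(9) and s1(14): 23
merge s2(17) and s4(22): 39
merge 23 and s5(24): 47
merge 39 and 47: 86
Huffman total = 23 + 39 + 47 + 86 = 195 bits.
Saving = 258 − 195 = 63 bits.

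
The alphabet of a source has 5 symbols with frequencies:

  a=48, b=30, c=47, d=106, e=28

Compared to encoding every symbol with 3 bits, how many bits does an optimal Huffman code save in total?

Fixed-length: 3 bits × 259 symbols = 777 bits.
Huffman merges:
merge e(28) and b(30): 58
merge c(47) and a(48): 95
merge 58 and 95: 153
merge d(106) and 153: 259
Huffman total = 58 + 95 + 153 + 259 = 565 bits.
Saving = 777 − 565 = 212 bits.

212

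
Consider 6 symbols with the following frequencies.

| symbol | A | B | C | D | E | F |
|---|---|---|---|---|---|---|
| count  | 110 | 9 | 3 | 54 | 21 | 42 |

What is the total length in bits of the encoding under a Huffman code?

Greedily combine the two least-frequent nodes:
merge C(3) and B(9): 12
merge 12 and E(21): 33
merge 33 and F(42): 75
merge D(54) and 75: 129
merge A(110) and 129: 239
Each symbol's bit-cost is frequency × depth; summing gives 488 bits (equivalently 12 + 33 + 75 + 129 + 239).

488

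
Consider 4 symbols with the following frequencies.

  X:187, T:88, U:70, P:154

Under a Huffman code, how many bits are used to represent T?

Build the tree from the bottom:
merge U(70) and T(88): 158
merge P(154) and 158: 312
merge X(187) and 312: 499
T sits 3 levels below the root, so its codeword is 3 bits.

3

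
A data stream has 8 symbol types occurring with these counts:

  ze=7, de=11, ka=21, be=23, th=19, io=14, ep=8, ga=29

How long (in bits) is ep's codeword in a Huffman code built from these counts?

Repeatedly merge the two smallest:
ze(7) + ep(8) → 15
de(11) + io(14) → 25
15 + th(19) → 34
ka(21) + be(23) → 44
25 + ga(29) → 54
34 + 44 → 78
54 + 78 → 132
ep sits 4 levels below the root, so its codeword is 4 bits.

4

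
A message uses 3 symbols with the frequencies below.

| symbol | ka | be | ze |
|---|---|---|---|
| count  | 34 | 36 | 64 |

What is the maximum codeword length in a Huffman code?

Merge the two lowest-weight nodes at each step:
combine ka(34), be(36) → 70
combine ze(64), 70 → 134
The first pair merged (ka, be) ends up deepest, at depth 2.

2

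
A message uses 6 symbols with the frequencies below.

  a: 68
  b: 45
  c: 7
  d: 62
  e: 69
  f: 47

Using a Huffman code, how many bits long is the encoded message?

747

Build the Huffman tree bottom-up:
c(7) + b(45) → 52
f(47) + 52 → 99
d(62) + a(68) → 130
e(69) + 99 → 168
130 + 168 → 298
Each symbol's bit-cost is frequency × depth; summing gives 747 bits (equivalently 52 + 99 + 130 + 168 + 298).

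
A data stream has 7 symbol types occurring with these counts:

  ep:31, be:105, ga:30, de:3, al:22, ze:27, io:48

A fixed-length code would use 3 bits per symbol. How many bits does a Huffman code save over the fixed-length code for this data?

Fixed-length: 3 bits × 266 symbols = 798 bits.
Huffman merges:
de(3) + al(22) → 25
25 + ze(27) → 52
ga(30) + ep(31) → 61
io(48) + 52 → 100
61 + 100 → 161
be(105) + 161 → 266
Huffman total = 25 + 52 + 61 + 100 + 161 + 266 = 665 bits.
Saving = 798 − 665 = 133 bits.

133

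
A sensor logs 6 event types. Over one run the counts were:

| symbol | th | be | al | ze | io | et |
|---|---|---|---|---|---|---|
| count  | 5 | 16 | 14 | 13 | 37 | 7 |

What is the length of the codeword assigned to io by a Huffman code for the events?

1

Huffman merges, smallest pair first:
combine th(5), et(7) → 12
combine 12, ze(13) → 25
combine al(14), be(16) → 30
combine 25, 30 → 55
combine io(37), 55 → 92
io is a child of the root — depth 1, so its codeword is a single bit.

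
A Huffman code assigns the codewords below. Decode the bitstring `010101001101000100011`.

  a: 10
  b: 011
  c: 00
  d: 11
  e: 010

eaabecacd

Read left to right; each codeword is recognised as soon as it completes (prefix code):
  010→e | 10→a | 10→a | 011→b | 010→e | 00→c | 10→a | 00→c | 11→d
Decoded message: eaabecacd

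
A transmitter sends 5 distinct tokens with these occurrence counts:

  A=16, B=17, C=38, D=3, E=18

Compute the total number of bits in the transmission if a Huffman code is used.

200

Greedily combine the two least-frequent nodes:
combine D(3), A(16) → 19
combine B(17), E(18) → 35
combine 19, 35 → 54
combine C(38), 54 → 92
Total encoded bits = sum of merged weights = 19 + 35 + 54 + 92 = 200.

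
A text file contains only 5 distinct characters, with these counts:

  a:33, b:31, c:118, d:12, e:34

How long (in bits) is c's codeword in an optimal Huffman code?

1

Build the tree from the bottom:
d(12) + b(31) → 43
a(33) + e(34) → 67
43 + 67 → 110
110 + c(118) → 228
c sits one level below the root: a 1-bit codeword.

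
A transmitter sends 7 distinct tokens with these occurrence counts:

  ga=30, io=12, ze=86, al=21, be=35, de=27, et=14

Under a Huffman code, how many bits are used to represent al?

4

Build the tree from the bottom:
io(12) + et(14) → 26
al(21) + 26 → 47
de(27) + ga(30) → 57
be(35) + 47 → 82
57 + 82 → 139
ze(86) + 139 → 225
al's leaf is at depth 4, giving a 4-bit codeword.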